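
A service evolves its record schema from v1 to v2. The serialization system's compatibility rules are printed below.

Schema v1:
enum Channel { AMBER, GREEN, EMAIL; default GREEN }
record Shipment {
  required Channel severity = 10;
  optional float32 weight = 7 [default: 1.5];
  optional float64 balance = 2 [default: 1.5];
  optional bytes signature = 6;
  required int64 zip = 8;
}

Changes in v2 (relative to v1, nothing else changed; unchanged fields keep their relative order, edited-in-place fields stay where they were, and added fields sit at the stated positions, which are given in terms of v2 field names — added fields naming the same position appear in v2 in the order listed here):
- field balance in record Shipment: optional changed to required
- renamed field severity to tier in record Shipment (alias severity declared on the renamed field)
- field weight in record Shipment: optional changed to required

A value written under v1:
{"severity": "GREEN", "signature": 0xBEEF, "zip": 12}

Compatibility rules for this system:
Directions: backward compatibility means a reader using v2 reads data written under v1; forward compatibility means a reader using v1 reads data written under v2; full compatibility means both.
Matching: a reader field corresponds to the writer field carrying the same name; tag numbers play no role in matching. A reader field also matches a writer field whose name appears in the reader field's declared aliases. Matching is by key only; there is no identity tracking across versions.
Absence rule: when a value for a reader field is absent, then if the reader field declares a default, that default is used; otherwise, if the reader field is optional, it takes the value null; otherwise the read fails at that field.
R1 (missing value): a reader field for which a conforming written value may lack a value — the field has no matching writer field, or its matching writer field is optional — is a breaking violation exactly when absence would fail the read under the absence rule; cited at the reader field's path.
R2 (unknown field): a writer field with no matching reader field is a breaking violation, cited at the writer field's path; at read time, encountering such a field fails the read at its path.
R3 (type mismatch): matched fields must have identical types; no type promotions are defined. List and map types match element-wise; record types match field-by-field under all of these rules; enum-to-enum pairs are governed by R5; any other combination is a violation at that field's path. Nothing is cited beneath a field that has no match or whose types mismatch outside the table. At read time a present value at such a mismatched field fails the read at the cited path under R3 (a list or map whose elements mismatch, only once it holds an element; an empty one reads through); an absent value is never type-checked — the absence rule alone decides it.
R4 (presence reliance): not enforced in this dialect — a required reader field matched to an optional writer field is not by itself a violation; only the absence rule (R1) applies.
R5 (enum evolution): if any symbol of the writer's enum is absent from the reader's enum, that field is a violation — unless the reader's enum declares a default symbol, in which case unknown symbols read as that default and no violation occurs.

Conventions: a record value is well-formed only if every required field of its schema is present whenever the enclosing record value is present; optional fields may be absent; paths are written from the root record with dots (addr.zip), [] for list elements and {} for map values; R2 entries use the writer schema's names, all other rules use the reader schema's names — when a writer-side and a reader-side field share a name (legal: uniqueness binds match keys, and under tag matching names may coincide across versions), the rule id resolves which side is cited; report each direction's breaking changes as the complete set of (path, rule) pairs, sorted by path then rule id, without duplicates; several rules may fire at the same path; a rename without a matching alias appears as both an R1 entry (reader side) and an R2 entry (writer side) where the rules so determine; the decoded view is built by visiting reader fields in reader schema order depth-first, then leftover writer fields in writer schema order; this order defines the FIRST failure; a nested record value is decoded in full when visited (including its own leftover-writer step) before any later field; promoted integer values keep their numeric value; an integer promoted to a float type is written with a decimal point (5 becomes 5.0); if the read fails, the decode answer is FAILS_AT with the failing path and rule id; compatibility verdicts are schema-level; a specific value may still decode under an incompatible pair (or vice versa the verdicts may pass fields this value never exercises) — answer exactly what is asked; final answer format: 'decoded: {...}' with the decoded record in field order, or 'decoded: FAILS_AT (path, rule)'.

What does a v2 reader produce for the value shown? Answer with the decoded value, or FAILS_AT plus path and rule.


decoded: {"tier": "GREEN", "weight": 1.5, "balance": 1.5, "signature": 0xBEEF, "zip": 12}

in Shipment below, arrows point writer -> reader
decoding the Shipment value with the v2 reader:
  tier := "GREEN" (from writer severity)
  weight := 1.5 (no value, default fills)
  balance := 1.5 (no value, default fills)
  signature := 0xBEEF
  zip := 12
  => decoded: {"tier": "GREEN", "weight": 1.5, "balance": 1.5, "signature": 0xBEEF, "zip": 12}
remaining Shipment differences; none change what is asked:
  field balance in record Shipment: optional changed to required -> no rule fires on it and the decoded Shipment view is identical with or without it
  field weight in record Shipment: optional changed to required -> no rule fires on it and the decoded Shipment view is identical with or without it


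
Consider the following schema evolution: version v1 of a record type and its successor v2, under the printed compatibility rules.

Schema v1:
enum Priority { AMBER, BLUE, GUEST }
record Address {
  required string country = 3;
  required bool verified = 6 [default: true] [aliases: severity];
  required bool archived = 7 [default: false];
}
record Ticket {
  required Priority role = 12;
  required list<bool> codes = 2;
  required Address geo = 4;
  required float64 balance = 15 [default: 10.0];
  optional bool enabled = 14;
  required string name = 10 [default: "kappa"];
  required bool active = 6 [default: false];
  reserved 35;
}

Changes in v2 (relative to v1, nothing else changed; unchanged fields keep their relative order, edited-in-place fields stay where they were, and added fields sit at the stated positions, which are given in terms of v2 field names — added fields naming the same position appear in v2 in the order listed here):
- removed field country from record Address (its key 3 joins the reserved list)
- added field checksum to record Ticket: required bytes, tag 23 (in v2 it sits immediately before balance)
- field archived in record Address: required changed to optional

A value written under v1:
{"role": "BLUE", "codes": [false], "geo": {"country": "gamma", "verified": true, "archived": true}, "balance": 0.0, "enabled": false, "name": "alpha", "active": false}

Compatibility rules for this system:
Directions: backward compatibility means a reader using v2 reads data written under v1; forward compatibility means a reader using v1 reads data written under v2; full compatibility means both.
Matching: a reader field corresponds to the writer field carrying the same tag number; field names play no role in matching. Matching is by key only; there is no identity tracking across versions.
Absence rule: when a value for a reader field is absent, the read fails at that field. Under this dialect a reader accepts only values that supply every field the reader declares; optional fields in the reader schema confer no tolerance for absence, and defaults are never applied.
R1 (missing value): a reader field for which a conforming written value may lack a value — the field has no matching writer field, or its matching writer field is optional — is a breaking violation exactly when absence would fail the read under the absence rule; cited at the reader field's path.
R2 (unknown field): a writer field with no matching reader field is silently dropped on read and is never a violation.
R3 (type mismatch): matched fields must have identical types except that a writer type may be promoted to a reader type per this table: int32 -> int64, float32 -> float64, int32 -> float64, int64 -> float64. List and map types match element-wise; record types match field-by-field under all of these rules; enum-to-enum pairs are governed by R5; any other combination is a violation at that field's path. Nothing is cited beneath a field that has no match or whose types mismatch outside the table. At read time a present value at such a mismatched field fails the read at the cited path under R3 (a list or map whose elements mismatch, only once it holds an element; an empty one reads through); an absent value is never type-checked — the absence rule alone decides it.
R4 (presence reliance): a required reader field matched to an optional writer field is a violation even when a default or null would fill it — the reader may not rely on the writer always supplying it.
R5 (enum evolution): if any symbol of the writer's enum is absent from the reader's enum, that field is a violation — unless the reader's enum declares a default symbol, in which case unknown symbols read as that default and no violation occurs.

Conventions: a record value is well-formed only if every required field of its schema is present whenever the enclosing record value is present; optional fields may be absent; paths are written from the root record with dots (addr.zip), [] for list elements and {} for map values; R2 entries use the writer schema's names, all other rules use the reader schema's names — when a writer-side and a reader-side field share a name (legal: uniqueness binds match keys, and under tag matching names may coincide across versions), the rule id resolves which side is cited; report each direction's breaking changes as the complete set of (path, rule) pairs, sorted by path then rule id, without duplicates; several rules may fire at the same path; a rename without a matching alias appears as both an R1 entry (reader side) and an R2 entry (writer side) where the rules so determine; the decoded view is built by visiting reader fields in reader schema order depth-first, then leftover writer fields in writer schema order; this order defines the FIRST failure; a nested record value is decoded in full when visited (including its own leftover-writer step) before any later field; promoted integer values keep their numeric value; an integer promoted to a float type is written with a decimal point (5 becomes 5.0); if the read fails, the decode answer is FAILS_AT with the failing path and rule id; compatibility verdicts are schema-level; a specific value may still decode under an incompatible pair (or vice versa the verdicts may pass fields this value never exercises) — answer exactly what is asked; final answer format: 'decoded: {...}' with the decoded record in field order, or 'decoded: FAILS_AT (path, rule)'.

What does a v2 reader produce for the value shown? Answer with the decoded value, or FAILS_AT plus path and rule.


each type pair in Ticket: writer, then reader
decode (reader v2):
  role := "BLUE"
  codes := [false]
  geo.verified := true
  geo.archived := true
  writer geo.country: unmatched, discarded
  read fails at checksum under R1 (no fill)
  => FAILS_AT (checksum, R1)
ruling out the remaining Ticket differences:
  removed field country from record Address (its key 3 joins the reserved list) -> changes Ticket's schema-level verdicts only — the decode of this value is the same
  field archived in record Address: required changed to optional -> changes Ticket's schema-level verdicts only — the decode of this value is the same

decoded: FAILS_AT (checksum, R1)


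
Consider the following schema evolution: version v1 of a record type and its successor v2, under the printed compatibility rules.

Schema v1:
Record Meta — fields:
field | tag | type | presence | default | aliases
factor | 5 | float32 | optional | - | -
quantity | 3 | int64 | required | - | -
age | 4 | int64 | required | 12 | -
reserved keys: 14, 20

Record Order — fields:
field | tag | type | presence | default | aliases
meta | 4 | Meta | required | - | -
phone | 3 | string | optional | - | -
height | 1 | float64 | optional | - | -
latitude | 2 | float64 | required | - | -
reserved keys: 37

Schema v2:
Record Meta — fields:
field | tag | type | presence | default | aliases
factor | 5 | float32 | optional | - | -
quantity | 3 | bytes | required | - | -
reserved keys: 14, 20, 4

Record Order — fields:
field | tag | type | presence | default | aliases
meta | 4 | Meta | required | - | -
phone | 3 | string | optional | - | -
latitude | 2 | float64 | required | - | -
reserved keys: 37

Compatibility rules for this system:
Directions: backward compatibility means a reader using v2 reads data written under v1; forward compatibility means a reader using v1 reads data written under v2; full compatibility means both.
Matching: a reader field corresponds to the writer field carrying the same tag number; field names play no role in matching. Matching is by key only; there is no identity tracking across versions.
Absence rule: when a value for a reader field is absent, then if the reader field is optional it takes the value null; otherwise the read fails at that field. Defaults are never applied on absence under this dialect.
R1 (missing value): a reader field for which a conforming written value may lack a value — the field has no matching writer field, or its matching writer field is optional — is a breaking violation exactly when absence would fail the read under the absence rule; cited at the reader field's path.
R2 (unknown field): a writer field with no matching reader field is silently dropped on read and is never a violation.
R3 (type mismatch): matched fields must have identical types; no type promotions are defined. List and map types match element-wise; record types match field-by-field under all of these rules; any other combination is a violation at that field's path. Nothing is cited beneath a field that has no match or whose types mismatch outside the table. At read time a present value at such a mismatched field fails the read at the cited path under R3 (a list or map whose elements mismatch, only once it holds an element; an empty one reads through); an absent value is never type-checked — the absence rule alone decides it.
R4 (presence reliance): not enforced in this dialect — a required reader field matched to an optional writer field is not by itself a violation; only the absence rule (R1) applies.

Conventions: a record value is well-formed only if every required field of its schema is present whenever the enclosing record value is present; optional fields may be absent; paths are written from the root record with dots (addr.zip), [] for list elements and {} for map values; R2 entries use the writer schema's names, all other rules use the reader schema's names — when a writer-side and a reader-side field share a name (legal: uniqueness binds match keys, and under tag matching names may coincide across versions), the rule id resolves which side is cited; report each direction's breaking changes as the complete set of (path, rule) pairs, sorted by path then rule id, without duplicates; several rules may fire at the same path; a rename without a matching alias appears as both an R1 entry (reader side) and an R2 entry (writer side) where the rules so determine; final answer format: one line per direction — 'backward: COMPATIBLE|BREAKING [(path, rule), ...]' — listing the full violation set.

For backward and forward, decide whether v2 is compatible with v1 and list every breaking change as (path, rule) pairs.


backward: BREAKING [(meta.quantity, R3)]; forward: BREAKING [(meta.age, R1), (meta.quantity, R3)]

each type pair in Order: writer, then reader
backward for Order (reader v2, writer v1):
  meta <- meta (Meta -> Meta, writer required)
  phone <- phone (string -> string, writer optional)
  latitude <- latitude (float64 -> float64, writer required)
  height (writer side), unknown to reader
  meta.factor <- meta.factor (float32 -> float32, writer optional)
  meta.quantity <- meta.quantity (int64 -> bytes, writer required)
  meta.age (writer side), unknown to reader
  violation R3 at meta.quantity
  => 1 violation(s): backward is BREAKING for Order
forward for Order (reader v1, writer v2):
  meta <- meta (Meta -> Meta, writer required)
  phone <- phone (string -> string, writer optional)
  height has no writer counterpart
  latitude <- latitude (float64 -> float64, writer required)
  meta.factor <- meta.factor (float32 -> float32, writer optional)
  meta.quantity <- meta.quantity (bytes -> int64, writer required)
  meta.age has no writer counterpart
  violation R1 at meta.age
  violation R3 at meta.quantity
  => 2 violation(s): forward is BREAKING for Order


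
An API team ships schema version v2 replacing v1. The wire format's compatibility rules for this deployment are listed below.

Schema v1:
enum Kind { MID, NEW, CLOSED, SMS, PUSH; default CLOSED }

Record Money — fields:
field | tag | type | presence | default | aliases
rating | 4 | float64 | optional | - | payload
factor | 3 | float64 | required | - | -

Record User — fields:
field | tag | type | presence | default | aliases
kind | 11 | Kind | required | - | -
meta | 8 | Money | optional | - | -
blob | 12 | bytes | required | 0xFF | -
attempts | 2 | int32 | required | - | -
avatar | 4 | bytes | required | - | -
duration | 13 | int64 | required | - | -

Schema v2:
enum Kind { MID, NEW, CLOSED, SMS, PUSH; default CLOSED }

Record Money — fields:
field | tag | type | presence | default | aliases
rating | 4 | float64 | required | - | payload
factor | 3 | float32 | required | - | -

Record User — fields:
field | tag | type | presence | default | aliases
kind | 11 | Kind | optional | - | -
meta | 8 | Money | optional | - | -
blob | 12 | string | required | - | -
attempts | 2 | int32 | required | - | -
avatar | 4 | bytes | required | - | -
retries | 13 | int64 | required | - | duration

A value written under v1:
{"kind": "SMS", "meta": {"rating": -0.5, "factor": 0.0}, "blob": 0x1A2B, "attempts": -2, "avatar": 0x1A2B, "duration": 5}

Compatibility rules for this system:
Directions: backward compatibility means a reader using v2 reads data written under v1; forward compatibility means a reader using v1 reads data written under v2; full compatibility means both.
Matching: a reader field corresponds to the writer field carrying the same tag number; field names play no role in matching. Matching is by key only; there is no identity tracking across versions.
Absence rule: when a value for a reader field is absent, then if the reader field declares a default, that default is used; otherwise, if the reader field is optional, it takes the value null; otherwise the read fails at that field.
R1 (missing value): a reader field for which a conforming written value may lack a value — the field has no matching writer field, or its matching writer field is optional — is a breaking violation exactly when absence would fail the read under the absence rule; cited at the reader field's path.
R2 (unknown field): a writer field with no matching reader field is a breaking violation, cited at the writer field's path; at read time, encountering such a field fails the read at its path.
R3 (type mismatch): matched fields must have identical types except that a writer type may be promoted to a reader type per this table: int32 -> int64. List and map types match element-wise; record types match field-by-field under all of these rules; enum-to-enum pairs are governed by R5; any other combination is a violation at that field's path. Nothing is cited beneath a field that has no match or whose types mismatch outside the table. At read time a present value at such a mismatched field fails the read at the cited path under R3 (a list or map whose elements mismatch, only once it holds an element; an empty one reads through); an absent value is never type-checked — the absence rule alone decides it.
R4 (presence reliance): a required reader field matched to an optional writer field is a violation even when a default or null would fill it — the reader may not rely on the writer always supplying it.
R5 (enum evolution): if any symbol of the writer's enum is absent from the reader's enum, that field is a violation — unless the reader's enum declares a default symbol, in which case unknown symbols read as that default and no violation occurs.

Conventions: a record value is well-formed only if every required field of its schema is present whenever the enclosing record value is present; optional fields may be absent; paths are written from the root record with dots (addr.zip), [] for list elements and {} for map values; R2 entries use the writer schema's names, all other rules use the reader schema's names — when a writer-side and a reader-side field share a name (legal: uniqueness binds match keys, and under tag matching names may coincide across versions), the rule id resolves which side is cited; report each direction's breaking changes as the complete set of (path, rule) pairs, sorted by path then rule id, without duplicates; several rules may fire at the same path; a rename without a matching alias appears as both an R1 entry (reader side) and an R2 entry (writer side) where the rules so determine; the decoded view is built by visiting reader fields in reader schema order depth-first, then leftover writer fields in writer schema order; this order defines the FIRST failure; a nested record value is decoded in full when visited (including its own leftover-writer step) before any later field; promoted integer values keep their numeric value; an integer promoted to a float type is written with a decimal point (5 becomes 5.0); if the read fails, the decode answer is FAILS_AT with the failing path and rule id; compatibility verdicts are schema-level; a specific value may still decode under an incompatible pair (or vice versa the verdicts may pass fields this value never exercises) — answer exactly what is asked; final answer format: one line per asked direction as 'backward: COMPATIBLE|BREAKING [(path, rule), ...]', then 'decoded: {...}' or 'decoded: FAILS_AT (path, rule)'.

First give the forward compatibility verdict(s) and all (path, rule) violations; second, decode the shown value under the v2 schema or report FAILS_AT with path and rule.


the writer's type comes first in each User pair
forward on User — v1 reading data written by v2:
  Kind -> Kind, writer optional: kind aligns to kind
  Money -> Money, writer optional: meta aligns to meta
  string -> bytes, writer required: blob aligns to blob
  int32 -> int32, writer required: attempts aligns to attempts
  bytes -> bytes, writer required: avatar aligns to avatar
  int64 -> int64, writer required: duration aligns to retries
  float64 -> float64, writer required: meta.rating aligns to meta.rating
  float32 -> float64, writer required: meta.factor aligns to meta.factor
  R3 fires at blob
  R1 fires at kind
  R4 fires at kind
  R3 fires at meta.factor
  forward on User therefore BREAKING (4)
decode (reader v2):
  kind := "SMS"
  meta.rating := -0.5
  read fails at meta.factor under R3
  => FAILS_AT (meta.factor, R3)
diffs on User not affecting the asked answer:
  field rating in record Money: optional changed to required -> affects backward compatibility only, which is not asked
  renamed field duration to retries in record User (alias duration declared on the renamed field) -> inert for the asked User verdict: nothing fires

forward: BREAKING [(blob, R3), (kind, R1), (kind, R4), (meta.factor, R3)]; decoded: FAILS_AT (meta.factor, R3)


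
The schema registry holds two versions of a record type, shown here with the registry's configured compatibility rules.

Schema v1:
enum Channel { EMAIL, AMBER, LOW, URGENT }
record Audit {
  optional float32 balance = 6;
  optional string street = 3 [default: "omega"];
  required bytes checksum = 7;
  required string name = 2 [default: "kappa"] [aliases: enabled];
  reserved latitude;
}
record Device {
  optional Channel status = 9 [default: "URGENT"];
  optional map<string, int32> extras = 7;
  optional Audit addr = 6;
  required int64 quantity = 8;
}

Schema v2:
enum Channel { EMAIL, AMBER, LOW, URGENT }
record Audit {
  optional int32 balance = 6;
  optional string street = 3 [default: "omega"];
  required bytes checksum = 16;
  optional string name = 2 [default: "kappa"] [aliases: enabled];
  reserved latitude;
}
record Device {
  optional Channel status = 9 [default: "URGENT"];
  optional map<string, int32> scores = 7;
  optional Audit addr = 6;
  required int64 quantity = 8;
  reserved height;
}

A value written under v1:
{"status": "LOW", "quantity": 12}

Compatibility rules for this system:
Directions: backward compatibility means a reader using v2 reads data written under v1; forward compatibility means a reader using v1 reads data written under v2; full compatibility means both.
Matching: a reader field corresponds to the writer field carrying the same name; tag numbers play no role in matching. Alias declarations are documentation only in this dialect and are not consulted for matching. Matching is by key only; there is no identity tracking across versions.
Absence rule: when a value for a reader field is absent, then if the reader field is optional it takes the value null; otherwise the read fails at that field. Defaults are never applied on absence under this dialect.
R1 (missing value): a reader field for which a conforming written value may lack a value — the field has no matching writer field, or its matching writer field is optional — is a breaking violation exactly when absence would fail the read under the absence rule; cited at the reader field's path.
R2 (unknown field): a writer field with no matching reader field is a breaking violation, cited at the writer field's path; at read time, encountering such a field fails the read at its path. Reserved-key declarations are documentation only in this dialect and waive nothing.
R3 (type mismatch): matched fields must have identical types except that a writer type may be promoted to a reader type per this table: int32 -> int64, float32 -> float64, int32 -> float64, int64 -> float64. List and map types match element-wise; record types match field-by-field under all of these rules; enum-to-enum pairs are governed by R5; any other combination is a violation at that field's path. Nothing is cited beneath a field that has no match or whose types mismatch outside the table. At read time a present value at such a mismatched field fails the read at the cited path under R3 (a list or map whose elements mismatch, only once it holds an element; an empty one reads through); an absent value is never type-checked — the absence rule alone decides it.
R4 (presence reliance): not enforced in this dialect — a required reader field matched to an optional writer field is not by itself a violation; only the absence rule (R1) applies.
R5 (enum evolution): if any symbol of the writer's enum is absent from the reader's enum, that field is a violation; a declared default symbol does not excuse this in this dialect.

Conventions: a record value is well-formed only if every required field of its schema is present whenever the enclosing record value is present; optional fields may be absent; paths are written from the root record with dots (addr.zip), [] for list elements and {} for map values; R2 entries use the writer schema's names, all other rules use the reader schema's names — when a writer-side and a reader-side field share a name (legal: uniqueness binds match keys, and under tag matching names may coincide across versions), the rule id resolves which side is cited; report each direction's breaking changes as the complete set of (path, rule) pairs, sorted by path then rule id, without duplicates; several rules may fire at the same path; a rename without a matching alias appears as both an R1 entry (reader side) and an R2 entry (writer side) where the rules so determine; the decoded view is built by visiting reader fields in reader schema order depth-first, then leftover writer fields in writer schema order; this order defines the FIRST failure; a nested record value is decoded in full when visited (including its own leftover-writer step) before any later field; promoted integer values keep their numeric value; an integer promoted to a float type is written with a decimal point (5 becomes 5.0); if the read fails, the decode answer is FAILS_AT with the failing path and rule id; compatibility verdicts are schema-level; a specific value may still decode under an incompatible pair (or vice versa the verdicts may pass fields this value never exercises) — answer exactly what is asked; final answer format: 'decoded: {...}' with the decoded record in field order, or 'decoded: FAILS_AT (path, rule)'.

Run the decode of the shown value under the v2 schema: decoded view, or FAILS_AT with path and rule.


decoded: {"status": "LOW", "scores": null, "addr": null, "quantity": 12}

the writer's type comes first in each Device pair
decode walk for Device under reader schema v2:
  status := "LOW"
  scores := null (not supplied -> null)
  addr := null (not supplied -> null)
  quantity := 12
  => decoded: {"status": "LOW", "scores": null, "addr": null, "quantity": 12}
ruling out the remaining Device differences:
  field name in record Audit: required changed to optional -> matters for Device compatibility verdicts, not for this value's decode
  field balance in record Audit: type float32 changed to int32 -> matters for Device compatibility verdicts, not for this value's decode
  field checksum in record Audit: tag 7 changed to 16 -> no rule fires on it and the decoded Device view is identical with or without it


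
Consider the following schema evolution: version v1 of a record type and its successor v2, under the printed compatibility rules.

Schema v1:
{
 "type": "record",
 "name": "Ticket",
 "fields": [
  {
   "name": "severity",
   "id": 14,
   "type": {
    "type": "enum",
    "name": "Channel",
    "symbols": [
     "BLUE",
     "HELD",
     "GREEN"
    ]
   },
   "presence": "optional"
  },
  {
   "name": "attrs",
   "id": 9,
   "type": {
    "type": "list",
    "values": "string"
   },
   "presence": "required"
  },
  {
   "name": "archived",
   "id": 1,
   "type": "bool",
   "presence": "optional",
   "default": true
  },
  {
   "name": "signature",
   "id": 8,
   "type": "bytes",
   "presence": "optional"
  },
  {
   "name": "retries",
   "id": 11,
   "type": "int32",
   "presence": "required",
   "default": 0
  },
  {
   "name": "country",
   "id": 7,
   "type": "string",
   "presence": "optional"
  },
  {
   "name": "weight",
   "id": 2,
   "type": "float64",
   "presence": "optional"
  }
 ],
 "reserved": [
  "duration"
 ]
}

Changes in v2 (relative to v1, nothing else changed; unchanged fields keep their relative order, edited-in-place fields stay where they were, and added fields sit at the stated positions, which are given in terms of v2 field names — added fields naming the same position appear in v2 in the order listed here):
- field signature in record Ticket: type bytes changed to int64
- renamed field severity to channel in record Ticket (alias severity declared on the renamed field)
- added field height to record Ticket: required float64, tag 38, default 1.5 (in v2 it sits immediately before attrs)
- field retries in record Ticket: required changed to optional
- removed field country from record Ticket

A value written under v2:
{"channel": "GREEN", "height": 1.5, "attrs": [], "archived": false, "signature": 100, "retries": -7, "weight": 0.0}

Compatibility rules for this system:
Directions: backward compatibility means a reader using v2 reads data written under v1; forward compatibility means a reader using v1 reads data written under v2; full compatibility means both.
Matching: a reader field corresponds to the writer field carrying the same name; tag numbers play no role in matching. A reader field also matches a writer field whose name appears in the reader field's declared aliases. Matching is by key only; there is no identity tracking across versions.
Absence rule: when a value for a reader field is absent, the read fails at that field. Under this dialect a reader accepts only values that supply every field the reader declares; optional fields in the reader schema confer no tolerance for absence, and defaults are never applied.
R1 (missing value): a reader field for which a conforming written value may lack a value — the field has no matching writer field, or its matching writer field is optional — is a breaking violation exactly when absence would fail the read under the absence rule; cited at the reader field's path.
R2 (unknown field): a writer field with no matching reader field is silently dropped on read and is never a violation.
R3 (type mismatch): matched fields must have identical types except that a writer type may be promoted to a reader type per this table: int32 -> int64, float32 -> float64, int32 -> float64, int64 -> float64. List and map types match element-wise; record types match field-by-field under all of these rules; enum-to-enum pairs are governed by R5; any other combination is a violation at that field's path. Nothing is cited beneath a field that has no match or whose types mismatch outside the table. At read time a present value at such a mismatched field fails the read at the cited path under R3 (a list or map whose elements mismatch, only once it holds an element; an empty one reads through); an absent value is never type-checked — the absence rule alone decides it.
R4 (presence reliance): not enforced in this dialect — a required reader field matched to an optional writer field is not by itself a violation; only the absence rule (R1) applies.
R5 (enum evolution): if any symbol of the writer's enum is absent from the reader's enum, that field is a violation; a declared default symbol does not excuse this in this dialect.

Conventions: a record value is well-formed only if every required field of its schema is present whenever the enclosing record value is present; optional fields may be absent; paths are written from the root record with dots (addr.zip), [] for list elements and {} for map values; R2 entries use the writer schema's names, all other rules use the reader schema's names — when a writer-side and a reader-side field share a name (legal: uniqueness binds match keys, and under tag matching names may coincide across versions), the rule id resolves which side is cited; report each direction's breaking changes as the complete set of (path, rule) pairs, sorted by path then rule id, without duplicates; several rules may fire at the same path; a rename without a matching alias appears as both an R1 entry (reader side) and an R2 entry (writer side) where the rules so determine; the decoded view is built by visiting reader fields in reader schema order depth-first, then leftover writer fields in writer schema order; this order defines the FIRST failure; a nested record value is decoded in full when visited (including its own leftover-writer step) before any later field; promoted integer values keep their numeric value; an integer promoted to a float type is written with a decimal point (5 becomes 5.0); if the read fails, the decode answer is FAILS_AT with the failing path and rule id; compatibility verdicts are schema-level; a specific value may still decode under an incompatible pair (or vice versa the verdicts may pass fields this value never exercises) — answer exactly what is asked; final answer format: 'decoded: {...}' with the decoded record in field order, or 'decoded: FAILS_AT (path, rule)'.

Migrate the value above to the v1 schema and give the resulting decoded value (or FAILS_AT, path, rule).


decoded: FAILS_AT (severity, R1)

the writer's type comes first in each Ticket pair
decoding the Ticket value with the v1 reader:
  read fails at severity under R1 (no fill)
  => FAILS_AT (severity, R1)
ruling out the remaining Ticket differences:
  field signature in record Ticket: type bytes changed to int64 -> a verdict-level change on Ticket — the shown value reads the same
  added field height to record Ticket: required float64, tag 38, default 1.5 (in v2 it sits immediately before attrs) -> a verdict-level change on Ticket — the shown value reads the same
  field retries in record Ticket: required changed to optional -> a verdict-level change on Ticket — the shown value reads the same
  removed field country from record Ticket -> a verdict-level change on Ticket — the shown value reads the same


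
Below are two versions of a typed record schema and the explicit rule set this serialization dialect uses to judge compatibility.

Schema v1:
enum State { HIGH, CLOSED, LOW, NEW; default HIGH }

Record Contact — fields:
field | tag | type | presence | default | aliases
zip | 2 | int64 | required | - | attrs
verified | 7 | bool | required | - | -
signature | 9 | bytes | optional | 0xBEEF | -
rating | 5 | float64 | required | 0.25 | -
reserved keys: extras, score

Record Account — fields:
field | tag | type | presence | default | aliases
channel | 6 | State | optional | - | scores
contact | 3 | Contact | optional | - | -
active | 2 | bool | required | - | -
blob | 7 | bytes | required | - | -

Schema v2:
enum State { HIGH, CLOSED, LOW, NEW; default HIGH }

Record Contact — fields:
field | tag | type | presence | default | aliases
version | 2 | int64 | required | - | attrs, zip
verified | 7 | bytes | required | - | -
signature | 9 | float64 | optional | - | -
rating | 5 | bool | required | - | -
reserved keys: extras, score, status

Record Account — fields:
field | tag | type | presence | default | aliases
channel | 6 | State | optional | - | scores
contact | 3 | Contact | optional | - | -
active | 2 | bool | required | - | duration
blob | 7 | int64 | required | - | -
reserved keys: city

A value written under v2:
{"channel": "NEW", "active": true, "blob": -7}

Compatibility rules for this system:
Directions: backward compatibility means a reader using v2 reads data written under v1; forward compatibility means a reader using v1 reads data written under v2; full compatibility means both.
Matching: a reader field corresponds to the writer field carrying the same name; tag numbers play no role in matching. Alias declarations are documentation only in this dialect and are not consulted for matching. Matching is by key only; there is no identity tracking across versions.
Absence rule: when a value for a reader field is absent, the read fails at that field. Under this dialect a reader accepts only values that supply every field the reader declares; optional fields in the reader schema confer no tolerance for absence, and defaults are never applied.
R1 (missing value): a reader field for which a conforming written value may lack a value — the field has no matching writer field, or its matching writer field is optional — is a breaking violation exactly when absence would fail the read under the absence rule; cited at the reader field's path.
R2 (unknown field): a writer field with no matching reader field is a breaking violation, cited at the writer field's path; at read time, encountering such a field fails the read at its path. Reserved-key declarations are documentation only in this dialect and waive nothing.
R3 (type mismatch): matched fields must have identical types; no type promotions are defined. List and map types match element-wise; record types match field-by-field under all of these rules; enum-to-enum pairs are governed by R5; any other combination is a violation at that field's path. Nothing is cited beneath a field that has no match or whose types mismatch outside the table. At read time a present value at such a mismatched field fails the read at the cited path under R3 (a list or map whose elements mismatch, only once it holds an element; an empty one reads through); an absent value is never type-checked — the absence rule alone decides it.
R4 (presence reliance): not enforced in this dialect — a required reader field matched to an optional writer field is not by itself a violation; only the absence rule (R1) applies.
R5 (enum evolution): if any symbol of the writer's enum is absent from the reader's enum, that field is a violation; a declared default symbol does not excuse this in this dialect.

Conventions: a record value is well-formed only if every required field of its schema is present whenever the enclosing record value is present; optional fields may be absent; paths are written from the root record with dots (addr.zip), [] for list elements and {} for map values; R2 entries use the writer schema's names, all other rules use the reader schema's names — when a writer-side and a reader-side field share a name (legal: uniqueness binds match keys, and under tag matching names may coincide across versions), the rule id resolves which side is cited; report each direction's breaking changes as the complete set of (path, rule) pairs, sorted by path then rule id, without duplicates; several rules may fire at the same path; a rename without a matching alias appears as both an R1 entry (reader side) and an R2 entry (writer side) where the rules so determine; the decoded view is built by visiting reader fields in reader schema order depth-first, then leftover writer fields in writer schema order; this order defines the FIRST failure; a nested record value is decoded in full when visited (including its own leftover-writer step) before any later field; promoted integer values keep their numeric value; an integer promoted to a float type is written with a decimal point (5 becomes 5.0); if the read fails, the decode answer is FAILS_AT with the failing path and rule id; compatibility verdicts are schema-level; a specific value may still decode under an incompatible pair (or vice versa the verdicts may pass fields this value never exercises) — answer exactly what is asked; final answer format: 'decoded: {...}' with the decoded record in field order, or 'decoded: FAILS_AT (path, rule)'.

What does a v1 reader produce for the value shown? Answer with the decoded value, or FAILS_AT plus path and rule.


decoded: FAILS_AT (contact, R1)

each type pair in Account: writer, then reader
decoding the Account value with the v1 reader:
  channel := "NEW"
  read fails at contact under R1 (no fill)
  => FAILS_AT (contact, R1)
the rest of the Account diff is inert for this question:
  field blob in record Account: type bytes changed to int64 -> changes Account's schema-level verdicts only — the decode of this value is the same
  field rating in record Contact: type float64 changed to bool (its default is dropped) -> changes Account's schema-level verdicts only — the decode of this value is the same
  field signature in record Contact: type bytes changed to float64 (its default is dropped) -> changes Account's schema-level verdicts only — the decode of this value is the same
  renamed field zip to version in record Contact (alias zip declared on the renamed field) -> changes Account's schema-level verdicts only — the decode of this value is the same
  field verified in record Contact: type bool changed to bytes -> changes Account's schema-level verdicts only — the decode of this value is the same
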